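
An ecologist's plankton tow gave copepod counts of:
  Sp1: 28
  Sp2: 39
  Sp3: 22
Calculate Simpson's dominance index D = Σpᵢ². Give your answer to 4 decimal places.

Total N = 28+39+22 = 89, so the proportions are 0.314607, 0.438202, 0.247191 (working shown to 6 dp, full precision carried).
D = 0.314607² + 0.438202² + 0.247191² = 0.098977 + 0.192021 + 0.061103 = 0.352102.
To 4 decimal places, D = 0.3521.

0.3521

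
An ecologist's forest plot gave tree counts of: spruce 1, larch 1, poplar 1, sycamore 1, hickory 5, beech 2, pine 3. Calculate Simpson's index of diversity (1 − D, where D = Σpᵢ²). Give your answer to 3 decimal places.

0.786

Total N = 1+1+1+1+5+2+3 = 14, so the proportions are 0.07143, 0.07143, 0.07143, 0.07143, 0.35714, 0.14286, 0.21429 (working shown to 5 dp, full precision carried).
D = 0.07143² + 0.07143² + 0.07143² + 0.07143² + 0.35714² + 0.14286² + 0.21429² = 0.00510 + 0.00510 + 0.00510 + 0.00510 + 0.12755 + 0.02041 + 0.04592 = 0.21429.
So 1 − D = 0.78571, i.e. 0.786 to 3 decimal places.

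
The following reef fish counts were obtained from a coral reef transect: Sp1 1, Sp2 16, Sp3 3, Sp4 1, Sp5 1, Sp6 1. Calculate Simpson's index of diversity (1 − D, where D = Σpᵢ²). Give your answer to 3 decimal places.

0.491

Total N = 1+16+3+1+1+1 = 23, so the proportions are 0.043478, 0.695652, 0.130435, 0.043478, 0.043478, 0.043478 (working shown to 6 dp, full precision carried).
D = 0.043478² + 0.695652² + 0.130435² + 0.043478² + 0.043478² + 0.043478² = 0.001890 + 0.483932 + 0.017013 + 0.001890 + 0.001890 + 0.001890 = 0.508507.
So 1 − D = 0.491493, i.e. 0.491 to 3 decimal places.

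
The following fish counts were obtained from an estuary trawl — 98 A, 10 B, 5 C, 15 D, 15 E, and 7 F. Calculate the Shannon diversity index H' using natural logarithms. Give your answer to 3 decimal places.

Total N = 98+10+5+15+15+7 = 150, so the proportions are 0.65333, 0.06667, 0.03333, 0.1, 0.1, 0.04667 (working shown to 5 dp, full precision carried).
Each pᵢ ln pᵢ term: 0.65333×(-0.42567)=-0.27810, 0.06667×(-2.70805)=-0.18054, 0.03333×(-3.40120)=-0.11337, 0.1×(-2.30259)=-0.23026, 0.1×(-2.30259)=-0.23026, 0.04667×(-3.06473)=-0.14302.
Sum = -1.17555, so H' = 1.176.

1.176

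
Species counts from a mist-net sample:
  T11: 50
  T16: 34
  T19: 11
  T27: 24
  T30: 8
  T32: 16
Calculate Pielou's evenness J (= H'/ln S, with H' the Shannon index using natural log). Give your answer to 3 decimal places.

Total N = 50+34+11+24+8+16 = 143, so the proportions are 0.34965, 0.23776, 0.07692, 0.16783, 0.05594, 0.11189 (working shown to 5 dp, full precision carried).
H' = −Σ pᵢ ln pᵢ = −((-0.36742) + (-0.34154) + (-0.19730) + (-0.29955) + (-0.16131) + (-0.24506)) = 1.61218.
With S = 6 species, ln S = 1.79176, so J = 1.61218/1.79176 = 0.89978, i.e. 0.900 to 3 decimal places.

0.900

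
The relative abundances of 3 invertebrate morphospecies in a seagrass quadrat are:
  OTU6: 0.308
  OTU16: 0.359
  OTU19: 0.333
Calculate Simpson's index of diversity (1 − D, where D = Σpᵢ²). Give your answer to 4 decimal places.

0.6654

D = 0.308² + 0.359² + 0.333² = 0.094864 + 0.128881 + 0.110889 = 0.334634 (working shown to 6 dp, full precision carried).
So 1 − D = 0.665366, i.e. 0.6654 to 4 decimal places.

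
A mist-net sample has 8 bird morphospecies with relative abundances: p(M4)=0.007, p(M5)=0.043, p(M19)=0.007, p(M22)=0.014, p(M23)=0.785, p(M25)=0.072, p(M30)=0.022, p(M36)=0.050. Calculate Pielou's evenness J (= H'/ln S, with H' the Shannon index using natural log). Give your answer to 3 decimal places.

H' = −Σ pᵢ ln pᵢ = −((-0.03473) + (-0.13530) + (-0.03473) + (-0.05976) + (-0.19003) + (-0.18944) + (-0.08397) + (-0.14979)) = 0.87775 (working shown to 5 dp, full precision carried).
With S = 8 species, ln S = 2.07944, so J = 0.87775/2.07944 = 0.42211, i.e. 0.422 to 3 decimal places.

0.422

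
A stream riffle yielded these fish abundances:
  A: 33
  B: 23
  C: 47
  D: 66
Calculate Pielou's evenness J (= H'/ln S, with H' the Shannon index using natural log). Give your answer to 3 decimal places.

Total N = 33+23+47+66 = 169, so the proportions are 0.19527, 0.13609, 0.27811, 0.39053 (working shown to 5 dp, full precision carried).
H' = −Σ pᵢ ln pᵢ = −((-0.31895) + (-0.27143) + (-0.35591) + (-0.36720)) = 1.31348.
With S = 4 species, ln S = 1.38629, so J = 1.31348/1.38629 = 0.94747, i.e. 0.947 to 3 decimal places.

0.947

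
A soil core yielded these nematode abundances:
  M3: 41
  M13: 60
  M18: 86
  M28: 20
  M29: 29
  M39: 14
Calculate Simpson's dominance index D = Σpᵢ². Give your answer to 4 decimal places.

Total N = 41+60+86+20+29+14 = 250, so the proportions are 0.164, 0.24, 0.344, 0.08, 0.116, 0.056 (working shown to 6 dp, full precision carried).
D = 0.164² + 0.24² + 0.344² + 0.08² + 0.116² + 0.056² = 0.026896 + 0.057600 + 0.118336 + 0.006400 + 0.013456 + 0.003136 = 0.225824.
To 4 decimal places, D = 0.2258.

0.2258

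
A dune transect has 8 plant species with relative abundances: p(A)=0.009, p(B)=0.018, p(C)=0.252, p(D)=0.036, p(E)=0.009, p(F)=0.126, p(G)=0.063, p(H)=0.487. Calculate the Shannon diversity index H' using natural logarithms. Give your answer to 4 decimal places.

Each pᵢ ln pᵢ term (working shown to 6 dp, full precision carried): 0.009×(-4.710531)=-0.042395, 0.018×(-4.017384)=-0.072313, 0.252×(-1.378326)=-0.347338, 0.036×(-3.324236)=-0.119673, 0.009×(-4.710531)=-0.042395, 0.126×(-2.071473)=-0.261006, 0.063×(-2.764621)=-0.174171, 0.487×(-0.719491)=-0.350392.
Sum = -1.409682, so H' = 1.4097.

1.4097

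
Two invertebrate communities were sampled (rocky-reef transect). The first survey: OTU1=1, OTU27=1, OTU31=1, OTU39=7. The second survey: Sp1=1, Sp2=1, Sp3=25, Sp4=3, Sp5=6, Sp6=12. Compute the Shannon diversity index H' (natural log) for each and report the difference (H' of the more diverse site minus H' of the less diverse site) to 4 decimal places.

0.3404

The first survey: N=10, proportions 0.1, 0.1, 0.1, 0.7, giving H' = 0.940448 (working shown to 6 dp, full precision carried).
The second survey: N=48, proportions 0.020833, 0.020833, 0.520833, 0.0625, 0.125, 0.25, giving H' = 1.280843.
Difference = |0.940448 − 1.280843| = 0.340395, i.e. 0.3404 to 4 decimal places.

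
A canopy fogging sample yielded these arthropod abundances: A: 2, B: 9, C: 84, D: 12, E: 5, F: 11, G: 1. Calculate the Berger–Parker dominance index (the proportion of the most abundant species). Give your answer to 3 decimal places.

Total N = 2+9+84+12+5+11+1 = 124, so the proportions are 0.01613, 0.07258, 0.67742, 0.09677, 0.04032, 0.08871, 0.00806 (working shown to 5 dp, full precision carried).
The largest proportion is 0.67742, i.e. d = 0.677 to 3 decimal places.

0.677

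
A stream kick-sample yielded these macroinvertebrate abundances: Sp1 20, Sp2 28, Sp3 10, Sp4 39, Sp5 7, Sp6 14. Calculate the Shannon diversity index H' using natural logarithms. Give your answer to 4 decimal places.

1.6377

Total N = 20+28+10+39+7+14 = 118, so the proportions are 0.169492, 0.237288, 0.084746, 0.330508, 0.059322, 0.118644 (working shown to 6 dp, full precision carried).
Each pᵢ ln pᵢ term: 0.169492×(-1.774952)=-0.300839, 0.237288×(-1.438480)=-0.341334, 0.084746×(-2.468100)=-0.209161, 0.330508×(-1.107123)=-0.365914, 0.059322×(-2.824774)=-0.167571, 0.118644×(-2.131627)=-0.252905.
Sum = -1.637724, so H' = 1.6377.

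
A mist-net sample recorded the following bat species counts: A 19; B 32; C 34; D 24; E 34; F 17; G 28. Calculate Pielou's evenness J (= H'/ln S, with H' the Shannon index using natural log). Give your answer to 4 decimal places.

Total N = 19+32+34+24+34+17+28 = 188, so the proportions are 0.101064, 0.170213, 0.180851, 0.12766, 0.180851, 0.090426, 0.148936 (working shown to 6 dp, full precision carried).
H' = −Σ pᵢ ln pᵢ = −((-0.231639) + (-0.301397) + (-0.309270) + (-0.262773) + (-0.309270) + (-0.217313) + (-0.283610)) = 1.915271.
With S = 7 species, ln S = 1.945910, so J = 1.915271/1.945910 = 0.984255, i.e. 0.9843 to 4 decimal places.

0.9843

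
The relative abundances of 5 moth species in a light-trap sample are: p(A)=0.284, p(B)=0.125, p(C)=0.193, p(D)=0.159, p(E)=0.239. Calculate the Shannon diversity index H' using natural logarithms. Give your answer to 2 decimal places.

1.57

Each pᵢ ln pᵢ term (working shown to 4 dp, full precision carried): 0.284×(-1.2588)=-0.3575, 0.125×(-2.0794)=-0.2599, 0.193×(-1.6451)=-0.3175, 0.159×(-1.8389)=-0.2924, 0.239×(-1.4313)=-0.3421.
Sum = -1.5694, so H' = 1.57.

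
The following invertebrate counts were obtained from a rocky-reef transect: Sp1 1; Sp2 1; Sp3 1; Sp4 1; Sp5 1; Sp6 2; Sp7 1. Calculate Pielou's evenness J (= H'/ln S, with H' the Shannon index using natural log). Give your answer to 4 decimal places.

0.9796

Total N = 1+1+1+1+1+2+1 = 8, so the proportions are 0.125, 0.125, 0.125, 0.125, 0.125, 0.25, 0.125 (working shown to 6 dp, full precision carried).
H' = −Σ pᵢ ln pᵢ = −((-0.259930) + (-0.259930) + (-0.259930) + (-0.259930) + (-0.259930) + (-0.346574) + (-0.259930)) = 1.906155.
With S = 7 species, ln S = 1.945910, so J = 1.906155/1.945910 = 0.979570, i.e. 0.9796 to 4 decimal places.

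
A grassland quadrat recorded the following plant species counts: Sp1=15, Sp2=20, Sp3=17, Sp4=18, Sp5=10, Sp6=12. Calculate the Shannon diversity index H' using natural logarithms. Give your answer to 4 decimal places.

Total N = 15+20+17+18+10+12 = 92, so the proportions are 0.163043, 0.217391, 0.184783, 0.195652, 0.108696, 0.130435 (working shown to 6 dp, full precision carried).
Each pᵢ ln pᵢ term: 0.163043×(-1.813738)=-0.295718, 0.217391×(-1.526056)=-0.331751, 0.184783×(-1.688575)=-0.312019, 0.195652×(-1.631417)=-0.319190, 0.108696×(-2.219203)=-0.241218, 0.130435×(-2.036882)=-0.265680.
Sum = -1.765577, so H' = 1.7656.

1.7656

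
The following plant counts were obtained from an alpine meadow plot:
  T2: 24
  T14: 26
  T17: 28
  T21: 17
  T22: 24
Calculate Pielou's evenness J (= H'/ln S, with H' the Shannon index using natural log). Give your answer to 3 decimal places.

0.992

Total N = 24+26+28+17+24 = 119, so the proportions are 0.20168, 0.21849, 0.23529, 0.14286, 0.20168 (working shown to 5 dp, full precision carried).
H' = −Σ pᵢ ln pᵢ = −((-0.32290) + (-0.33233) + (-0.34045) + (-0.27799) + (-0.32290)) = 1.59657.
With S = 5 species, ln S = 1.60944, so J = 1.59657/1.60944 = 0.99201, i.e. 0.992 to 3 decimal places.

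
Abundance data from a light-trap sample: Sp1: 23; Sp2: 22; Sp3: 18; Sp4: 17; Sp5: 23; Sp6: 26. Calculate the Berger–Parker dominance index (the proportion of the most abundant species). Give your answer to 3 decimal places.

Total N = 23+22+18+17+23+26 = 129, so the proportions are 0.17829, 0.17054, 0.13953, 0.13178, 0.17829, 0.20155 (working shown to 5 dp, full precision carried).
The largest proportion is 0.20155, i.e. d = 0.202 to 3 decimal places.

0.202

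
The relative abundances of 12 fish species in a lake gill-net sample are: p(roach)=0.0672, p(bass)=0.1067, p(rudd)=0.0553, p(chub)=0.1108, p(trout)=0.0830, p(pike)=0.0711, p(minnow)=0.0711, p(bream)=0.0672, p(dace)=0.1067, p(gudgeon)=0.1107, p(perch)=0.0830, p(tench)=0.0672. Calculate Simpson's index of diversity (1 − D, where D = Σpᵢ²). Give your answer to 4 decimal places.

D = 0.0672² + 0.1067² + 0.0553² + 0.1108² + 0.083² + 0.0711² + 0.0711² + 0.0672² + 0.1067² + 0.1107² + 0.083² + 0.0672² = 0.004516 + 0.011385 + 0.003058 + 0.012277 + 0.006889 + 0.005055 + 0.005055 + 0.004516 + 0.011385 + 0.012254 + 0.006889 + 0.004516 = 0.087795 (working shown to 6 dp, full precision carried).
So 1 − D = 0.912205, i.e. 0.9122 to 4 decimal places.

0.9122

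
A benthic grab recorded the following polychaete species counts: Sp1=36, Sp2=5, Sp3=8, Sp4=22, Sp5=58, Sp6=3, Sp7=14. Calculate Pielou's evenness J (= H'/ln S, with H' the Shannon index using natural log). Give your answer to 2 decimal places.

0.81

Total N = 36+5+8+22+58+3+14 = 146, so the proportions are 0.2466, 0.0342, 0.0548, 0.1507, 0.3973, 0.0205, 0.0959 (working shown to 4 dp, full precision carried).
H' = −Σ pᵢ ln pᵢ = −((-0.3452) + (-0.1156) + (-0.1591) + (-0.2852) + (-0.3667) + (-0.0798) + (-0.2248)) = 1.5765.
With S = 7 species, ln S = 1.9459, so J = 1.5765/1.9459 = 0.8101, i.e. 0.81 to 2 decimal places.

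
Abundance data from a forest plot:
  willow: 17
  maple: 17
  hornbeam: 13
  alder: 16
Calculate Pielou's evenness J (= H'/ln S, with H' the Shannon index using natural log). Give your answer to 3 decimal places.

Total N = 17+17+13+16 = 63, so the proportions are 0.26984, 0.26984, 0.20635, 0.25397 (working shown to 5 dp, full precision carried).
H' = −Σ pᵢ ln pᵢ = −((-0.35347) + (-0.35347) + (-0.32566) + (-0.34808)) = 1.38067.
With S = 4 species, ln S = 1.38629, so J = 1.38067/1.38629 = 0.99595, i.e. 0.996 to 3 decimal places.

0.996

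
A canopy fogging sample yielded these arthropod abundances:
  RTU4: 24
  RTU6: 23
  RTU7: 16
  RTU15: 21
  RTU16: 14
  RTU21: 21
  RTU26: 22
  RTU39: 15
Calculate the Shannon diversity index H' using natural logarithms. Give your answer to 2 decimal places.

2.06

Total N = 24+23+16+21+14+21+22+15 = 156, so the proportions are 0.1538, 0.1474, 0.1026, 0.1346, 0.0897, 0.1346, 0.141, 0.0962 (working shown to 4 dp, full precision carried).
Each pᵢ ln pᵢ term: 0.1538×(-1.8718)=-0.2880, 0.1474×(-1.9144)=-0.2822, 0.1026×(-2.2773)=-0.2336, 0.1346×(-2.0053)=-0.2699, 0.0897×(-2.4108)=-0.2164, 0.1346×(-2.0053)=-0.2699, 0.141×(-1.9588)=-0.2762, 0.0962×(-2.3418)=-0.2252.
Sum = -2.0614, so H' = 2.06.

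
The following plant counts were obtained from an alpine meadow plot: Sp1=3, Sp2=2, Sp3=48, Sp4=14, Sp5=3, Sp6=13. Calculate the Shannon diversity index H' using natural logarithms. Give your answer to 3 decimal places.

Total N = 3+2+48+14+3+13 = 83, so the proportions are 0.03614, 0.0241, 0.57831, 0.16867, 0.03614, 0.15663 (working shown to 5 dp, full precision carried).
Each pᵢ ln pᵢ term: 0.03614×(-3.32023)=-0.12001, 0.0241×(-3.72569)=-0.08978, 0.57831×(-0.54764)=-0.31671, 0.16867×(-1.77978)=-0.30020, 0.03614×(-3.32023)=-0.12001, 0.15663×(-1.85389)=-0.29037.
Sum = -1.23707, so H' = 1.237.

1.237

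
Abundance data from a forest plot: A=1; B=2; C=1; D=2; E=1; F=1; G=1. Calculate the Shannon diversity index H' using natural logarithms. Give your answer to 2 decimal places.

1.89

Total N = 1+2+1+2+1+1+1 = 9, so the proportions are 0.1111, 0.2222, 0.1111, 0.2222, 0.1111, 0.1111, 0.1111 (working shown to 4 dp, full precision carried).
Each pᵢ ln pᵢ term: 0.1111×(-2.1972)=-0.2441, 0.2222×(-1.5041)=-0.3342, 0.1111×(-2.1972)=-0.2441, 0.2222×(-1.5041)=-0.3342, 0.1111×(-2.1972)=-0.2441, 0.1111×(-2.1972)=-0.2441, 0.1111×(-2.1972)=-0.2441.
Sum = -1.8892, so H' = 1.89.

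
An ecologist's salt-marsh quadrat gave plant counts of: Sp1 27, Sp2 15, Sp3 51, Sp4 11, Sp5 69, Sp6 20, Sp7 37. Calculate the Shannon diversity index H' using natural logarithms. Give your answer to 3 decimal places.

Total N = 27+15+51+11+69+20+37 = 230, so the proportions are 0.11739, 0.06522, 0.22174, 0.04783, 0.3, 0.08696, 0.16087 (working shown to 5 dp, full precision carried).
Each pᵢ ln pᵢ term: 0.11739×(-2.14224)=-0.25148, 0.06522×(-2.73003)=-0.17805, 0.22174×(-1.50625)=-0.33400, 0.04783×(-3.04018)=-0.14540, 0.3×(-1.20397)=-0.36119, 0.08696×(-2.44235)=-0.21238, 0.16087×(-1.82716)=-0.29393.
Sum = -1.77643, so H' = 1.776.

1.776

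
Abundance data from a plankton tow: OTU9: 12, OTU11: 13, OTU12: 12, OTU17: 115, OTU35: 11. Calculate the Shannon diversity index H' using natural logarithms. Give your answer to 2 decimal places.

Total N = 12+13+12+115+11 = 163, so the proportions are 0.0736, 0.0798, 0.0736, 0.7055, 0.0675 (working shown to 4 dp, full precision carried).
Each pᵢ ln pᵢ term: 0.0736×(-2.6088)=-0.1921, 0.0798×(-2.5288)=-0.2017, 0.0736×(-2.6088)=-0.1921, 0.7055×(-0.3488)=-0.2461, 0.0675×(-2.6959)=-0.1819.
Sum = -1.0138, so H' = 1.01.

1.01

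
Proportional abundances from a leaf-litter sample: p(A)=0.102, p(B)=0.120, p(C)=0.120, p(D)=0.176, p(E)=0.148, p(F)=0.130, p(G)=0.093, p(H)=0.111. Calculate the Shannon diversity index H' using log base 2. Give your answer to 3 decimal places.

Each pᵢ log₂ pᵢ term (working shown to 5 dp, full precision carried): 0.102×(-3.29336)=-0.33592, 0.12×(-3.05889)=-0.36707, 0.12×(-3.05889)=-0.36707, 0.176×(-2.50635)=-0.44112, 0.148×(-2.75633)=-0.40794, 0.13×(-2.94342)=-0.38264, 0.093×(-3.42663)=-0.31868, 0.111×(-3.17137)=-0.35202.
Sum = -2.97245, so H' = 2.972.

2.972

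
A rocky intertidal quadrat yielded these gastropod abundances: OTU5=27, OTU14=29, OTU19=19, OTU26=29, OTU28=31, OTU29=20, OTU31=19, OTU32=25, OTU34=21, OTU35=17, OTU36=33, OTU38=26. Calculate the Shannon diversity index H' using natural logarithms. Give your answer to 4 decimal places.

2.4633

Total N = 27+29+19+29+31+20+19+25+21+17+33+26 = 296, so the proportions are 0.091216, 0.097973, 0.064189, 0.097973, 0.10473, 0.067568, 0.064189, 0.084459, 0.070946, 0.057432, 0.111486, 0.087838 (working shown to 6 dp, full precision carried).
Each pᵢ ln pᵢ term: 0.091216×(-2.394523)=-0.218419, 0.097973×(-2.323064)=-0.227597, 0.064189×(-2.745920)=-0.176258, 0.097973×(-2.323064)=-0.227597, 0.10473×(-2.256372)=-0.236309, 0.067568×(-2.694627)=-0.182069, 0.064189×(-2.745920)=-0.176258, 0.084459×(-2.471484)=-0.208740, 0.070946×(-2.645837)=-0.187711, 0.057432×(-2.857146)=-0.164093, 0.111486×(-2.193852)=-0.244585, 0.087838×(-2.432263)=-0.213645.
Sum = -2.463284, so H' = 2.4633.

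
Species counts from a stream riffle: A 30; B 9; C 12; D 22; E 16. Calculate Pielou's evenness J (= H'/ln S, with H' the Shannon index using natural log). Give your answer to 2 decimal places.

Total N = 30+9+12+22+16 = 89, so the proportions are 0.3371, 0.1011, 0.1348, 0.2472, 0.1798 (working shown to 4 dp, full precision carried).
H' = −Σ pᵢ ln pᵢ = −((-0.3666) + (-0.2317) + (-0.2702) + (-0.3455) + (-0.3085)) = 1.5224.
With S = 5 species, ln S = 1.6094, so J = 1.5224/1.6094 = 0.9459, i.e. 0.95 to 2 decimal places.

0.95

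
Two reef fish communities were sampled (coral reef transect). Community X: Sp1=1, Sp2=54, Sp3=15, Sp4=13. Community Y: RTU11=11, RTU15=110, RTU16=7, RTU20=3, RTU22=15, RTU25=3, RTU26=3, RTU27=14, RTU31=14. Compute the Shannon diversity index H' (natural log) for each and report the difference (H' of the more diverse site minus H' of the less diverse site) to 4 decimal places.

Community X: N=83, proportions 0.012048, 0.650602, 0.180723, 0.156627, giving H' = 0.932452 (working shown to 6 dp, full precision carried).
Community Y: N=180, proportions 0.061111, 0.611111, 0.038889, 0.016667, 0.083333, 0.016667, 0.016667, 0.077778, 0.077778, giving H' = 1.407107.
Difference = |0.932452 − 1.407107| = 0.474655, i.e. 0.4747 to 4 decimal places.

0.4747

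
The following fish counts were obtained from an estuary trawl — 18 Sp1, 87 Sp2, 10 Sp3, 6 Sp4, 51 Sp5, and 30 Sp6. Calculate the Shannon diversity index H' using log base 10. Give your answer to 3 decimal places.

Total N = 18+87+10+6+51+30 = 202, so the proportions are 0.08911, 0.43069, 0.0495, 0.0297, 0.25248, 0.14851 (working shown to 5 dp, full precision carried).
Each pᵢ log₁₀ pᵢ term: 0.08911×(-1.05008)=-0.09357, 0.43069×(-0.36583)=-0.15756, 0.0495×(-1.30535)=-0.06462, 0.0297×(-1.52720)=-0.04536, 0.25248×(-0.59778)=-0.15092, 0.14851×(-0.82823)=-0.12300.
Sum = -0.63505, so H' = 0.635.

0.635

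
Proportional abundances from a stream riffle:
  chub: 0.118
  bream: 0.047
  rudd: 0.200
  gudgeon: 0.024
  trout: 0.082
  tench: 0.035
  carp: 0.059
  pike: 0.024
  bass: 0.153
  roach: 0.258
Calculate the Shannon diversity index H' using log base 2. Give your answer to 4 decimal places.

2.9185

Each pᵢ log₂ pᵢ term (working shown to 6 dp, full precision carried): 0.118×(-3.083141)=-0.363811, 0.047×(-4.411195)=-0.207326, 0.2×(-2.321928)=-0.464386, 0.024×(-5.380822)=-0.129140, 0.082×(-3.608232)=-0.295875, 0.035×(-4.836501)=-0.169278, 0.059×(-4.083141)=-0.240905, 0.024×(-5.380822)=-0.129140, 0.153×(-2.708396)=-0.414385, 0.258×(-1.954557)=-0.504276.
Sum = -2.918520, so H' = 2.9185.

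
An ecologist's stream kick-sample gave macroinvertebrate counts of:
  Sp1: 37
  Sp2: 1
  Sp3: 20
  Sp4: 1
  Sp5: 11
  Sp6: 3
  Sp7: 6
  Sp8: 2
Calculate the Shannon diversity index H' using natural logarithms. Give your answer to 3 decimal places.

Total N = 37+1+20+1+11+3+6+2 = 81, so the proportions are 0.45679, 0.01235, 0.24691, 0.01235, 0.1358, 0.03704, 0.07407, 0.02469 (working shown to 5 dp, full precision carried).
Each pᵢ ln pᵢ term: 0.45679×(-0.78353)=-0.35791, 0.01235×(-4.39445)=-0.05425, 0.24691×(-1.39872)=-0.34536, 0.01235×(-4.39445)=-0.05425, 0.1358×(-1.99655)=-0.27114, 0.03704×(-3.29584)=-0.12207, 0.07407×(-2.60269)=-0.19279, 0.02469×(-3.70130)=-0.09139.
Sum = -1.48916, so H' = 1.489.

1.489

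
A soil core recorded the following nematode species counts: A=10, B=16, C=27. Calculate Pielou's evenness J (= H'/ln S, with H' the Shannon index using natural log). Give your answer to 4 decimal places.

Total N = 10+16+27 = 53, so the proportions are 0.188679, 0.301887, 0.509434 (working shown to 6 dp, full precision carried).
H' = −Σ pᵢ ln pᵢ = −((-0.314662) + (-0.361571) + (-0.343590)) = 1.019823.
With S = 3 species, ln S = 1.098612, so J = 1.019823/1.098612 = 0.928283, i.e. 0.9283 to 4 decimal places.

0.9283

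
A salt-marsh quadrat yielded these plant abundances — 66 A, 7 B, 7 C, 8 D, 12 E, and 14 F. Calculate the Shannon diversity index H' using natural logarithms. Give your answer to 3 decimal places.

1.340

Total N = 66+7+7+8+12+14 = 114, so the proportions are 0.57895, 0.0614, 0.0614, 0.07018, 0.10526, 0.12281 (working shown to 5 dp, full precision carried).
Each pᵢ ln pᵢ term: 0.57895×(-0.54654)=-0.31642, 0.0614×(-2.79029)=-0.17133, 0.0614×(-2.79029)=-0.17133, 0.07018×(-2.65676)=-0.18644, 0.10526×(-2.25129)=-0.23698, 0.12281×(-2.09714)=-0.25754.
Sum = -1.34005, so H' = 1.340.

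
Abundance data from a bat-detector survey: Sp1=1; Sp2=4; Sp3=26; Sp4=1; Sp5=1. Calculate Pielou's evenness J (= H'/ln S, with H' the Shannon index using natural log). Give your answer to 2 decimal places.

0.47

Total N = 1+4+26+1+1 = 33, so the proportions are 0.0303, 0.1212, 0.7879, 0.0303, 0.0303 (working shown to 4 dp, full precision carried).
H' = −Σ pᵢ ln pᵢ = −((-0.1060) + (-0.2558) + (-0.1878) + (-0.1060) + (-0.1060)) = 0.7615.
With S = 5 species, ln S = 1.6094, so J = 0.7615/1.6094 = 0.4731, i.e. 0.47 to 2 decimal places.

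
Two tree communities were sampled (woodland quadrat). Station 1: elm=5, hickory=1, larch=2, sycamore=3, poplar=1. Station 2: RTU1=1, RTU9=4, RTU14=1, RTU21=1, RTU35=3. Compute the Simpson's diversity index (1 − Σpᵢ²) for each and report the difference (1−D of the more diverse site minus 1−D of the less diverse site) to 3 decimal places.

0.002

Station 1: N=12, proportions 0.41667, 0.08333, 0.16667, 0.25, 0.08333, giving 1−D = 0.72222 (working shown to 5 dp, full precision carried).
Station 2: N=10, proportions 0.1, 0.4, 0.1, 0.1, 0.3, giving 1−D = 0.72000.
Difference = |0.72222 − 0.72000| = 0.00222, i.e. 0.002 to 3 decimal places.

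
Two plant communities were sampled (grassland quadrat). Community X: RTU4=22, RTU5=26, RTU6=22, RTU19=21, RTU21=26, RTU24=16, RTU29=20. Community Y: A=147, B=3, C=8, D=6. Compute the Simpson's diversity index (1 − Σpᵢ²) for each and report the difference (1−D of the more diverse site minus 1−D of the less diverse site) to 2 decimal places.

0.66

Community X: N=153, proportions 0.1438, 0.1699, 0.1438, 0.1373, 0.1699, 0.1046, 0.1307, giving 1−D = 0.8540 (working shown to 4 dp, full precision carried).
Community Y: N=164, proportions 0.8963, 0.0183, 0.0488, 0.0366, giving 1−D = 0.1925.
Difference = |0.8540 − 0.1925| = 0.6615, i.e. 0.66 to 2 decimal places.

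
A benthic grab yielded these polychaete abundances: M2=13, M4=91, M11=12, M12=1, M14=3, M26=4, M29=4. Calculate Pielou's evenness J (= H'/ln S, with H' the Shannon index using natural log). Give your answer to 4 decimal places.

Total N = 13+91+12+1+3+4+4 = 128, so the proportions are 0.101562, 0.710938, 0.09375, 0.007812, 0.023438, 0.03125, 0.03125 (working shown to 6 dp, full precision carried).
H' = −Σ pᵢ ln pᵢ = −((-0.232282) + (-0.242551) + (-0.221918) + (-0.037906) + (-0.087971) + (-0.108304) + (-0.108304)) = 1.039236.
With S = 7 species, ln S = 1.945910, so J = 1.039236/1.945910 = 0.534062, i.e. 0.5341 to 4 decimal places.

0.5341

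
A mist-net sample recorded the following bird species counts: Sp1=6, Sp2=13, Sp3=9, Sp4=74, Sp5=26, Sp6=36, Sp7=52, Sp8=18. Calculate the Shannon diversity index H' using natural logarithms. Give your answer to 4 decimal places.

Total N = 6+13+9+74+26+36+52+18 = 234, so the proportions are 0.025641, 0.055556, 0.038462, 0.316239, 0.111111, 0.153846, 0.222222, 0.076923 (working shown to 6 dp, full precision carried).
Each pᵢ ln pᵢ term: 0.025641×(-3.663562)=-0.093937, 0.055556×(-2.890372)=-0.160576, 0.038462×(-3.258097)=-0.125311, 0.316239×(-1.151256)=-0.364072, 0.111111×(-2.197225)=-0.244136, 0.153846×(-1.871802)=-0.287970, 0.222222×(-1.504077)=-0.334239, 0.076923×(-2.564949)=-0.197304.
Sum = -1.807546, so H' = 1.8075.

1.8075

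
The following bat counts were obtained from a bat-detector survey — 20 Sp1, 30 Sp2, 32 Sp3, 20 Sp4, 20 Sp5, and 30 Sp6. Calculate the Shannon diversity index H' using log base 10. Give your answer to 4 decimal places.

Total N = 20+30+32+20+20+30 = 152, so the proportions are 0.131579, 0.197368, 0.210526, 0.131579, 0.131579, 0.197368 (working shown to 6 dp, full precision carried).
Each pᵢ log₁₀ pᵢ term: 0.131579×(-0.880814)=-0.115897, 0.197368×(-0.704722)=-0.139090, 0.210526×(-0.676694)=-0.142462, 0.131579×(-0.880814)=-0.115897, 0.131579×(-0.880814)=-0.115897, 0.197368×(-0.704722)=-0.139090.
Sum = -0.768331, so H' = 0.7683.

0.7683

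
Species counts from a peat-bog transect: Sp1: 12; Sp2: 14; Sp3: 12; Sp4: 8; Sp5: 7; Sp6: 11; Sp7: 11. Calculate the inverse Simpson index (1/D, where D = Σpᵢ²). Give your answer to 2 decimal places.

6.70

Total N = 12+14+12+8+7+11+11 = 75, so the proportions are 0.16, 0.186667, 0.16, 0.106667, 0.093333, 0.146667, 0.146667 (working shown to 6 dp, full precision carried).
D = 0.16² + 0.186667² + 0.16² + 0.106667² + 0.093333² + 0.146667² + 0.146667² = 0.025600 + 0.034844 + 0.025600 + 0.011378 + 0.008711 + 0.021511 + 0.021511 = 0.149156.
So 1/D = 6.7044, i.e. 6.70 to 2 decimal places.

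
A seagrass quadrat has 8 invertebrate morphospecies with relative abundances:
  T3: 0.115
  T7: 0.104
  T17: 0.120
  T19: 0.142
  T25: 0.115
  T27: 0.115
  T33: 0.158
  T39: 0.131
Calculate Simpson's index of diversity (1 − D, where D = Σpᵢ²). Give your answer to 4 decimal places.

0.8728

D = 0.115² + 0.104² + 0.12² + 0.142² + 0.115² + 0.115² + 0.158² + 0.131² = 0.013225 + 0.010816 + 0.014400 + 0.020164 + 0.013225 + 0.013225 + 0.024964 + 0.017161 = 0.127180 (working shown to 6 dp, full precision carried).
So 1 − D = 0.872820, i.e. 0.8728 to 4 decimal places.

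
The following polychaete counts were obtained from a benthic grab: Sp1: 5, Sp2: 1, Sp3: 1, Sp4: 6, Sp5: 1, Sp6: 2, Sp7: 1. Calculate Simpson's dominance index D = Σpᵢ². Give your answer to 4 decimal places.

Total N = 5+1+1+6+1+2+1 = 17, so the proportions are 0.294118, 0.058824, 0.058824, 0.352941, 0.058824, 0.117647, 0.058824 (working shown to 6 dp, full precision carried).
D = 0.294118² + 0.058824² + 0.058824² + 0.352941² + 0.058824² + 0.117647² + 0.058824² = 0.086505 + 0.003460 + 0.003460 + 0.124567 + 0.003460 + 0.013841 + 0.003460 = 0.238754.
To 4 decimal places, D = 0.2388.

0.2388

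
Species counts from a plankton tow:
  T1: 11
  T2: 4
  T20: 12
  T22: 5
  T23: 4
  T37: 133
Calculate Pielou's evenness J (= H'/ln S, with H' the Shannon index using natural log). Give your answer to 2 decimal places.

0.47

Total N = 11+4+12+5+4+133 = 169, so the proportions are 0.0651, 0.0237, 0.071, 0.0296, 0.0237, 0.787 (working shown to 4 dp, full precision carried).
H' = −Σ pᵢ ln pᵢ = −((-0.1778) + (-0.0886) + (-0.1878) + (-0.1042) + (-0.0886) + (-0.1885)) = 0.8355.
With S = 6 species, ln S = 1.7918, so J = 0.8355/1.7918 = 0.4663, i.e. 0.47 to 2 decimal places.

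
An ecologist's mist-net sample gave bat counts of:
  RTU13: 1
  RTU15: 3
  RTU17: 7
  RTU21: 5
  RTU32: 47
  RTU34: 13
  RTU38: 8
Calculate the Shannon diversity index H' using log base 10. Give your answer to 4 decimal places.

Total N = 1+3+7+5+47+13+8 = 84, so the proportions are 0.011905, 0.035714, 0.083333, 0.059524, 0.559524, 0.154762, 0.095238 (working shown to 6 dp, full precision carried).
Each pᵢ log₁₀ pᵢ term: 0.011905×(-1.924279)=-0.022908, 0.035714×(-1.447158)=-0.051684, 0.083333×(-1.079181)=-0.089932, 0.059524×(-1.225309)=-0.072935, 0.559524×(-0.252181)=-0.141102, 0.154762×(-0.810336)=-0.125409, 0.095238×(-1.021189)=-0.097256.
Sum = -0.601226, so H' = 0.6012.

0.6012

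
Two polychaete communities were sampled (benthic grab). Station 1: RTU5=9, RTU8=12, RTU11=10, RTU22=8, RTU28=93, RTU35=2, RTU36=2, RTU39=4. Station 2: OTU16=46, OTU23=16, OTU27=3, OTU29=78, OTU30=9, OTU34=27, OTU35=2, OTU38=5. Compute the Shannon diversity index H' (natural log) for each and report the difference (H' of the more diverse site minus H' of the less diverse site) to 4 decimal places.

0.3264

Station 1: N=140, proportions 0.064286, 0.085714, 0.071429, 0.057143, 0.664286, 0.014286, 0.014286, 0.028571, giving H' = 1.233751 (working shown to 6 dp, full precision carried).
Station 2: N=186, proportions 0.247312, 0.086022, 0.016129, 0.419355, 0.048387, 0.145161, 0.010753, 0.026882, giving H' = 1.560187.
Difference = |1.233751 − 1.560187| = 0.326436, i.e. 0.3264 to 4 decimal places.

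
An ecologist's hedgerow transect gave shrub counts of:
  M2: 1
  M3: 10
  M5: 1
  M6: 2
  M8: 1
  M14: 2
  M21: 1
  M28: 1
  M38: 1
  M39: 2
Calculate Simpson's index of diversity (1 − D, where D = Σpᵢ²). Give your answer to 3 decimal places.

Total N = 1+10+1+2+1+2+1+1+1+2 = 22, so the proportions are 0.04545, 0.45455, 0.04545, 0.09091, 0.04545, 0.09091, 0.04545, 0.04545, 0.04545, 0.09091 (working shown to 5 dp, full precision carried).
D = 0.04545² + 0.45455² + 0.04545² + 0.09091² + 0.04545² + 0.09091² + 0.04545² + 0.04545² + 0.04545² + 0.09091² = 0.00207 + 0.20661 + 0.00207 + 0.00826 + 0.00207 + 0.00826 + 0.00207 + 0.00207 + 0.00207 + 0.00826 = 0.24380.
So 1 − D = 0.75620, i.e. 0.756 to 3 decimal places.

0.756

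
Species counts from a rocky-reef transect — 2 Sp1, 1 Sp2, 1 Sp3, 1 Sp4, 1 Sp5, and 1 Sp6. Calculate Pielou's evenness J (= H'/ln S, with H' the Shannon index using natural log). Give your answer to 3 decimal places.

Total N = 2+1+1+1+1+1 = 7, so the proportions are 0.28571, 0.14286, 0.14286, 0.14286, 0.14286, 0.14286 (working shown to 5 dp, full precision carried).
H' = −Σ pᵢ ln pᵢ = −((-0.35793) + (-0.27799) + (-0.27799) + (-0.27799) + (-0.27799) + (-0.27799)) = 1.74787.
With S = 6 species, ln S = 1.79176, so J = 1.74787/1.79176 = 0.97550, i.e. 0.976 to 3 decimal places.

0.976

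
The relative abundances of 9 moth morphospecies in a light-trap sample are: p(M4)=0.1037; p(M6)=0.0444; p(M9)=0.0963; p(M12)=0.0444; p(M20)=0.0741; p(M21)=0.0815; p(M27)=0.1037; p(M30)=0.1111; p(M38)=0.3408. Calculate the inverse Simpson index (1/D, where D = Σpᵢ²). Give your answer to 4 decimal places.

D = 0.1037² + 0.0444² + 0.0963² + 0.0444² + 0.0741² + 0.0815² + 0.1037² + 0.1111² + 0.3408² = 0.01075369 + 0.00197136 + 0.00927369 + 0.00197136 + 0.00549081 + 0.00664225 + 0.01075369 + 0.01234321 + 0.11614464 = 0.17534470 (working shown to 8 dp, full precision carried).
So 1/D = 5.703052, i.e. 5.7031 to 4 decimal places.

5.7031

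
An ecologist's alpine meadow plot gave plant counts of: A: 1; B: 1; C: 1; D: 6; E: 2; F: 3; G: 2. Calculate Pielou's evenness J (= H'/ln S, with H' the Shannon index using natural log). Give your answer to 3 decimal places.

Total N = 1+1+1+6+2+3+2 = 16, so the proportions are 0.0625, 0.0625, 0.0625, 0.375, 0.125, 0.1875, 0.125 (working shown to 5 dp, full precision carried).
H' = −Σ pᵢ ln pᵢ = −((-0.17329) + (-0.17329) + (-0.17329) + (-0.36781) + (-0.25993) + (-0.31387) + (-0.25993)) = 1.72140.
With S = 7 species, ln S = 1.94591, so J = 1.72140/1.94591 = 0.88463, i.e. 0.885 to 3 decimal places.

0.885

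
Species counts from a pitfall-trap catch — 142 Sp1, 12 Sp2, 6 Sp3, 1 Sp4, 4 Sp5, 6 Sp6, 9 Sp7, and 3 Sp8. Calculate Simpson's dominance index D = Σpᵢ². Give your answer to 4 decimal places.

Total N = 142+12+6+1+4+6+9+3 = 183, so the proportions are 0.775956, 0.065574, 0.032787, 0.005464, 0.021858, 0.032787, 0.04918, 0.016393 (working shown to 6 dp, full precision carried).
D = 0.775956² + 0.065574² + 0.032787² + 0.005464² + 0.021858² + 0.032787² + 0.04918² + 0.016393² = 0.602108 + 0.004300 + 0.001075 + 0.000030 + 0.000478 + 0.001075 + 0.002419 + 0.000269 = 0.611753.
To 4 decimal places, D = 0.6118.

0.6118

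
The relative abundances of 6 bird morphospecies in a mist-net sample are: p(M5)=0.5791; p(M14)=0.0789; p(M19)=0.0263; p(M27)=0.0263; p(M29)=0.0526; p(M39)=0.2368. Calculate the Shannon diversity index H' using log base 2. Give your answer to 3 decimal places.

1.737

Each pᵢ log₂ pᵢ term (working shown to 5 dp, full precision carried): 0.5791×(-0.78812)=-0.45640, 0.0789×(-3.66383)=-0.28908, 0.0263×(-5.24879)=-0.13804, 0.0263×(-5.24879)=-0.13804, 0.0526×(-4.24879)=-0.22349, 0.2368×(-2.07826)=-0.49213.
Sum = -1.73718, so H' = 1.737.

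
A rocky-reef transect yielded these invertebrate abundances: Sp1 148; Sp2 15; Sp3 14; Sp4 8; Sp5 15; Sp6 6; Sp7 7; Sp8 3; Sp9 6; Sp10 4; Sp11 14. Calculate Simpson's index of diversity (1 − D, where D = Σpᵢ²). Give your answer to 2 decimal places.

0.60

Total N = 148+15+14+8+15+6+7+3+6+4+14 = 240, so the proportions are 0.6167, 0.0625, 0.0583, 0.0333, 0.0625, 0.025, 0.0292, 0.0125, 0.025, 0.0167, 0.0583 (working shown to 4 dp, full precision carried).
D = 0.6167² + 0.0625² + 0.0583² + 0.0333² + 0.0625² + 0.025² + 0.0292² + 0.0125² + 0.025² + 0.0167² + 0.0583² = 0.3803 + 0.0039 + 0.0034 + 0.0011 + 0.0039 + 0.0006 + 0.0009 + 0.0002 + 0.0006 + 0.0003 + 0.0034 = 0.3985.
So 1 − D = 0.6015, i.e. 0.60 to 2 decimal places.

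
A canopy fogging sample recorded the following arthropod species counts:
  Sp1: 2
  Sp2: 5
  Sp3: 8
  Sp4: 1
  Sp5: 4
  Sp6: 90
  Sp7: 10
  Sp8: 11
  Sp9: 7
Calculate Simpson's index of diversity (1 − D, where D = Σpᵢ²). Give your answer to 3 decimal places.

0.555

Total N = 2+5+8+1+4+90+10+11+7 = 138, so the proportions are 0.01449, 0.03623, 0.05797, 0.00725, 0.02899, 0.65217, 0.07246, 0.07971, 0.05072 (working shown to 5 dp, full precision carried).
D = 0.01449² + 0.03623² + 0.05797² + 0.00725² + 0.02899² + 0.65217² + 0.07246² + 0.07971² + 0.05072² = 0.00021 + 0.00131 + 0.00336 + 0.00005 + 0.00084 + 0.42533 + 0.00525 + 0.00635 + 0.00257 = 0.44528.
So 1 − D = 0.55472, i.e. 0.555 to 3 decimal places.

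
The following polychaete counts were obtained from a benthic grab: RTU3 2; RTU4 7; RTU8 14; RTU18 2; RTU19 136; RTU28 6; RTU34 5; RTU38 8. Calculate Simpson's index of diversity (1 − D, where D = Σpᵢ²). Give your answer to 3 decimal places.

0.417

Total N = 2+7+14+2+136+6+5+8 = 180, so the proportions are 0.01111, 0.03889, 0.07778, 0.01111, 0.75556, 0.03333, 0.02778, 0.04444 (working shown to 5 dp, full precision carried).
D = 0.01111² + 0.03889² + 0.07778² + 0.01111² + 0.75556² + 0.03333² + 0.02778² + 0.04444² = 0.00012 + 0.00151 + 0.00605 + 0.00012 + 0.57086 + 0.00111 + 0.00077 + 0.00198 = 0.58253.
So 1 − D = 0.41747, i.e. 0.417 to 3 decimal places.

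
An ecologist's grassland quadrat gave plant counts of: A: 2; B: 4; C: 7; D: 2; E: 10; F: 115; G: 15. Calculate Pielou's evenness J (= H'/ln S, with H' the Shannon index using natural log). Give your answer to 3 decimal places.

Total N = 2+4+7+2+10+115+15 = 155, so the proportions are 0.0129, 0.02581, 0.04516, 0.0129, 0.06452, 0.74194, 0.09677 (working shown to 5 dp, full precision carried).
H' = −Σ pᵢ ln pᵢ = −((-0.05613) + (-0.09438) + (-0.13989) + (-0.05613) + (-0.17683) + (-0.22146) + (-0.22600)) = 0.97083.
With S = 7 species, ln S = 1.94591, so J = 0.97083/1.94591 = 0.49891, i.e. 0.499 to 3 decimal places.

0.499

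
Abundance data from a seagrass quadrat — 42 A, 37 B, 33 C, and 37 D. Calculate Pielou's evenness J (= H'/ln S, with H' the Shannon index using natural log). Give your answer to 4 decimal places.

Total N = 42+37+33+37 = 149, so the proportions are 0.281879, 0.248322, 0.221477, 0.248322 (working shown to 6 dp, full precision carried).
H' = −Σ pᵢ ln pᵢ = −((-0.356937) + (-0.345920) + (-0.333862) + (-0.345920)) = 1.382639.
With S = 4 species, ln S = 1.386294, so J = 1.382639/1.386294 = 0.997363, i.e. 0.9974 to 4 decimal places.

0.9974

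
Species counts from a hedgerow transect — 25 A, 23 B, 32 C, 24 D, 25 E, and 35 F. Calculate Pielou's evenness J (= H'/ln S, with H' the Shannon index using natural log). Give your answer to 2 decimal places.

Total N = 25+23+32+24+25+35 = 164, so the proportions are 0.1524, 0.1402, 0.1951, 0.1463, 0.1524, 0.2134 (working shown to 4 dp, full precision carried).
H' = −Σ pᵢ ln pᵢ = −((-0.2867) + (-0.2755) + (-0.3189) + (-0.2812) + (-0.2867) + (-0.3296)) = 1.7787.
With S = 6 species, ln S = 1.7918, so J = 1.7787/1.7918 = 0.9927, i.e. 0.99 to 2 decimal places.

0.99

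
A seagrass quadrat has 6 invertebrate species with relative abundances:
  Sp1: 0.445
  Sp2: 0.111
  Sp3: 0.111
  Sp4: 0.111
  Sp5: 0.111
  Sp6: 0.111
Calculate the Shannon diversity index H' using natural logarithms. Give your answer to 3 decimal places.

Each pᵢ ln pᵢ term (working shown to 5 dp, full precision carried): 0.445×(-0.80968)=-0.36031, 0.111×(-2.19823)=-0.24400, 0.111×(-2.19823)=-0.24400, 0.111×(-2.19823)=-0.24400, 0.111×(-2.19823)=-0.24400, 0.111×(-2.19823)=-0.24400.
Sum = -1.58032, so H' = 1.580.

1.580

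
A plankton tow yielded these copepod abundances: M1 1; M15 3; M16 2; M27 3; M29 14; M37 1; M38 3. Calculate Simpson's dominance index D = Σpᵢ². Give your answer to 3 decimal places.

Total N = 1+3+2+3+14+1+3 = 27, so the proportions are 0.03704, 0.11111, 0.07407, 0.11111, 0.51852, 0.03704, 0.11111 (working shown to 5 dp, full precision carried).
D = 0.03704² + 0.11111² + 0.07407² + 0.11111² + 0.51852² + 0.03704² + 0.11111² = 0.00137 + 0.01235 + 0.00549 + 0.01235 + 0.26886 + 0.00137 + 0.01235 = 0.31413.
To 3 decimal places, D = 0.314.

0.314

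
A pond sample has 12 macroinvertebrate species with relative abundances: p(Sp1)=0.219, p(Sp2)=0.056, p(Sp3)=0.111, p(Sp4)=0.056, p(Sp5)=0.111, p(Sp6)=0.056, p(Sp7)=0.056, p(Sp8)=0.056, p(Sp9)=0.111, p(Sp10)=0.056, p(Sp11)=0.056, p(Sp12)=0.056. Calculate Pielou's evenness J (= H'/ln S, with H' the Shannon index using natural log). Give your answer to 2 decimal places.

H' = −Σ pᵢ ln pᵢ = −((-0.3326) + (-0.1614) + (-0.2440) + (-0.1614) + (-0.2440) + (-0.1614) + (-0.1614) + (-0.1614) + (-0.2440) + (-0.1614) + (-0.1614) + (-0.1614)) = 2.3559 (working shown to 4 dp, full precision carried).
With S = 12 species, ln S = 2.4849, so J = 2.3559/2.4849 = 0.9481, i.e. 0.95 to 2 decimal places.

0.95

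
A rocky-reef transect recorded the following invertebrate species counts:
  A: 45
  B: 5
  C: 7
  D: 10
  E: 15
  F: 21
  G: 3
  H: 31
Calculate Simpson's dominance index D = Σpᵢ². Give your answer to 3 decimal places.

0.204

Total N = 45+5+7+10+15+21+3+31 = 137, so the proportions are 0.32847, 0.0365, 0.05109, 0.07299, 0.10949, 0.15328, 0.0219, 0.22628 (working shown to 5 dp, full precision carried).
D = 0.32847² + 0.0365² + 0.05109² + 0.07299² + 0.10949² + 0.15328² + 0.0219² + 0.22628² = 0.10789 + 0.00133 + 0.00261 + 0.00533 + 0.01199 + 0.02350 + 0.00048 + 0.05120 = 0.20433.
To 3 decimal places, D = 0.204.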